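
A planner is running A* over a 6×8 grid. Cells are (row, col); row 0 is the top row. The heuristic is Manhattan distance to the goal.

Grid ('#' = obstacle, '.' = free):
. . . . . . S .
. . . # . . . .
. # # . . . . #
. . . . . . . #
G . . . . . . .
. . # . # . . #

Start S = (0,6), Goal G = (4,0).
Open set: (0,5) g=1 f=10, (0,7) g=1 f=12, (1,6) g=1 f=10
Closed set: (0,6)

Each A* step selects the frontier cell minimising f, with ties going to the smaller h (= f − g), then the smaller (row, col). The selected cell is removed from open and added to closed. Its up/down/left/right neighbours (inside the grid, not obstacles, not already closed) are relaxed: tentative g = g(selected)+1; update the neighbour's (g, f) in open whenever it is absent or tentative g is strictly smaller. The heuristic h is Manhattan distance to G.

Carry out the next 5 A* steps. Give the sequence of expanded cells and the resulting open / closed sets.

order=[(0,5) → (0,4) → (0,3) → (0,2) → (0,1)]; open=[(0,0) g=6 f=10, (0,7) g=1 f=12, (1,1) g=6 f=10, (1,2) g=5 f=10, (1,4) g=3 f=10, (1,5) g=2 f=10, (1,6) g=1 f=10]; closed=[(0,1), (0,2), (0,3), (0,4), (0,5), (0,6)]

step 1: expand (0,5) (f=10, h=9) → closed; open now [(0,4) g=2 f=10, (0,7) g=1 f=12, (1,5) g=2 f=10, (1,6) g=1 f=10]
step 2: expand (0,4) (f=10, h=8) → closed; open now [(0,3) g=3 f=10, (0,7) g=1 f=12, (1,4) g=3 f=10, (1,5) g=2 f=10, (1,6) g=1 f=10]
step 3: expand (0,3) (f=10, h=7) → closed; open now [(0,2) g=4 f=10, (0,7) g=1 f=12, (1,4) g=3 f=10, (1,5) g=2 f=10, (1,6) g=1 f=10]
step 4: expand (0,2) (f=10, h=6) → closed; open now [(0,1) g=5 f=10, (0,7) g=1 f=12, (1,2) g=5 f=10, (1,4) g=3 f=10, (1,5) g=2 f=10, (1,6) g=1 f=10]
step 5: expand (0,1) (f=10, h=5) → closed; open now [(0,0) g=6 f=10, (0,7) g=1 f=12, (1,1) g=6 f=10, (1,2) g=5 f=10, (1,4) g=3 f=10, (1,5) g=2 f=10, (1,6) g=1 f=10]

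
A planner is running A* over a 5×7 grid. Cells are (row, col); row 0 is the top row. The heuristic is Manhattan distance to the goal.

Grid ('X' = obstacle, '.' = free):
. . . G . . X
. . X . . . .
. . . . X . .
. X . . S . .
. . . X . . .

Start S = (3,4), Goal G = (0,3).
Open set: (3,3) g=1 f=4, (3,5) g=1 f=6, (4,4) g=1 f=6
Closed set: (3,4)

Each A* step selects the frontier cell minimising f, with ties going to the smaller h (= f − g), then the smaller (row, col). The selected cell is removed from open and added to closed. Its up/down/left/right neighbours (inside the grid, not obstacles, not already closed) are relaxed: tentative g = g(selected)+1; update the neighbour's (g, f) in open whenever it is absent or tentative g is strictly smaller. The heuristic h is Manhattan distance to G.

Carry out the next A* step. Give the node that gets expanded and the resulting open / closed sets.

step 1: expand (3,3) (f=4, h=3) → closed; open now [(2,3) g=2 f=4, (3,2) g=2 f=6, (3,5) g=1 f=6, (4,4) g=1 f=6]

expanded=(3,3); open=[(2,3) g=2 f=4, (3,2) g=2 f=6, (3,5) g=1 f=6, (4,4) g=1 f=6]; closed=[(3,3), (3,4)]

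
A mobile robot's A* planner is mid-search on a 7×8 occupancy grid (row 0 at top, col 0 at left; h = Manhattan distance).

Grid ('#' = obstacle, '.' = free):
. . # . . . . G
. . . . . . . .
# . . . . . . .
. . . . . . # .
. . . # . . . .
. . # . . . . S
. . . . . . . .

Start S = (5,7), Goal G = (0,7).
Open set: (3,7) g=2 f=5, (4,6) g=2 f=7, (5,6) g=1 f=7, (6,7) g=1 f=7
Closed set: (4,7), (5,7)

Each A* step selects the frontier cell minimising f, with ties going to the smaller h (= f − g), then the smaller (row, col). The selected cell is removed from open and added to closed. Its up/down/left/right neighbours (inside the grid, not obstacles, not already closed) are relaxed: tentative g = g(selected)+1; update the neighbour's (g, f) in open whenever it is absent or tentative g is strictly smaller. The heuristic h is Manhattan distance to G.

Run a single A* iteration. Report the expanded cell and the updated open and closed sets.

step 1: expand (3,7) (f=5, h=3) → closed; open now [(2,7) g=3 f=5, (4,6) g=2 f=7, (5,6) g=1 f=7, (6,7) g=1 f=7]

expanded=(3,7); open=[(2,7) g=3 f=5, (4,6) g=2 f=7, (5,6) g=1 f=7, (6,7) g=1 f=7]; closed=[(3,7), (4,7), (5,7)]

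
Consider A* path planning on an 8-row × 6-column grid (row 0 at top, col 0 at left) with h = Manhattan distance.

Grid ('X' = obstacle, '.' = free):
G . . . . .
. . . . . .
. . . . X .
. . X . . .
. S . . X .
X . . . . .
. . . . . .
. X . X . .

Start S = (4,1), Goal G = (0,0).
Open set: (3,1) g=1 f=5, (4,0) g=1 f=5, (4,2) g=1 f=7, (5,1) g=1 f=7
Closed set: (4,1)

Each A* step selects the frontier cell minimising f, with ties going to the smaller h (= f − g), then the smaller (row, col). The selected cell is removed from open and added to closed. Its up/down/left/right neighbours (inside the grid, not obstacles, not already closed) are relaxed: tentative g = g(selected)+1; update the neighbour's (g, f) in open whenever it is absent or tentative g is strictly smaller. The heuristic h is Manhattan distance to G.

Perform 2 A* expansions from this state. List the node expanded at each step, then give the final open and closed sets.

order=[(3,1) → (2,1)]; open=[(1,1) g=3 f=5, (2,0) g=3 f=5, (2,2) g=3 f=7, (3,0) g=2 f=5, (4,0) g=1 f=5, (4,2) g=1 f=7, (5,1) g=1 f=7]; closed=[(2,1), (3,1), (4,1)]

step 1: expand (3,1) (f=5, h=4) → closed; open now [(2,1) g=2 f=5, (3,0) g=2 f=5, (4,0) g=1 f=5, (4,2) g=1 f=7, (5,1) g=1 f=7]
step 2: expand (2,1) (f=5, h=3) → closed; open now [(1,1) g=3 f=5, (2,0) g=3 f=5, (2,2) g=3 f=7, (3,0) g=2 f=5, (4,0) g=1 f=5, (4,2) g=1 f=7, (5,1) g=1 f=7]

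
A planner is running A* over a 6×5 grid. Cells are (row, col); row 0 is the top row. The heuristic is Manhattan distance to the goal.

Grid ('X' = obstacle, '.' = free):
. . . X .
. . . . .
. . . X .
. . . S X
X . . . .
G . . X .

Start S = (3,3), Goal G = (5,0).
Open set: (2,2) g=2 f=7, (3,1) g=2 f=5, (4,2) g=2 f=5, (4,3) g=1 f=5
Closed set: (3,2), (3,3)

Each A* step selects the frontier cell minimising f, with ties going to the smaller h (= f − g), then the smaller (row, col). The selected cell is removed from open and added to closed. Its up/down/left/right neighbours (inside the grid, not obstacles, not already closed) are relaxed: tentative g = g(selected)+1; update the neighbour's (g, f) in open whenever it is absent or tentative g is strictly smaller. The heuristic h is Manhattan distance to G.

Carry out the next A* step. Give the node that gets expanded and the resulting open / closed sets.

step 1: expand (3,1) (f=5, h=3) → closed; open now [(2,1) g=3 f=7, (2,2) g=2 f=7, (3,0) g=3 f=5, (4,1) g=3 f=5, (4,2) g=2 f=5, (4,3) g=1 f=5]

expanded=(3,1); open=[(2,1) g=3 f=7, (2,2) g=2 f=7, (3,0) g=3 f=5, (4,1) g=3 f=5, (4,2) g=2 f=5, (4,3) g=1 f=5]; closed=[(3,1), (3,2), (3,3)]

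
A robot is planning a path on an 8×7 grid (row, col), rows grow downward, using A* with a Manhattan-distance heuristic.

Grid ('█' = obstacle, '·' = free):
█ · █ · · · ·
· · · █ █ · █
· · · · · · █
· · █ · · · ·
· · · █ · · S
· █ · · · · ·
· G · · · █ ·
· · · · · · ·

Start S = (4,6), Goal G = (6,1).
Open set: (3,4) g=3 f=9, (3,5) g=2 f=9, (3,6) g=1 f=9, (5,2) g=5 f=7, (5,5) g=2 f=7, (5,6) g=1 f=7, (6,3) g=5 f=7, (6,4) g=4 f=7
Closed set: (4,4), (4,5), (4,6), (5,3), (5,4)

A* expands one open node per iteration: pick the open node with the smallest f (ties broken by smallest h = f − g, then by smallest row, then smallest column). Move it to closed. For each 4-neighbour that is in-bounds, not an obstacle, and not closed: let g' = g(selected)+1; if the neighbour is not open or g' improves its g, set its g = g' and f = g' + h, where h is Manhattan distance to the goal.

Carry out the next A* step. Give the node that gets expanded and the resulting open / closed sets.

step 1: expand (5,2) (f=7, h=2) → closed; open now [(3,4) g=3 f=9, (3,5) g=2 f=9, (3,6) g=1 f=9, (4,2) g=6 f=9, (5,5) g=2 f=7, (5,6) g=1 f=7, (6,2) g=6 f=7, (6,3) g=5 f=7, (6,4) g=4 f=7]

expanded=(5,2); open=[(3,4) g=3 f=9, (3,5) g=2 f=9, (3,6) g=1 f=9, (4,2) g=6 f=9, (5,5) g=2 f=7, (5,6) g=1 f=7, (6,2) g=6 f=7, (6,3) g=5 f=7, (6,4) g=4 f=7]; closed=[(4,4), (4,5), (4,6), (5,2), (5,3), (5,4)]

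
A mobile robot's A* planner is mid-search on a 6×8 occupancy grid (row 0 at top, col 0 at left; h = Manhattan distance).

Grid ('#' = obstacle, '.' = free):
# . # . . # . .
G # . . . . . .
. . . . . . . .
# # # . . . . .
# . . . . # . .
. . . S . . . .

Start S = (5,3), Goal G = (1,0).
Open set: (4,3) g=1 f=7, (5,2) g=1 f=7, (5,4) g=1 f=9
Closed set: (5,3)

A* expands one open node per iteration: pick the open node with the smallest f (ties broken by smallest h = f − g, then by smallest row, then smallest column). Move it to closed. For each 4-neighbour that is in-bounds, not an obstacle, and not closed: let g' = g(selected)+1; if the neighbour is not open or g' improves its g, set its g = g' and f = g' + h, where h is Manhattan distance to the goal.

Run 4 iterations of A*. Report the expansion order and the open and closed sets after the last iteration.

step 1: expand (4,3) (f=7, h=6) → closed; open now [(3,3) g=2 f=7, (4,2) g=2 f=7, (4,4) g=2 f=9, (5,2) g=1 f=7, (5,4) g=1 f=9]
step 2: expand (3,3) (f=7, h=5) → closed; open now [(2,3) g=3 f=7, (3,4) g=3 f=9, (4,2) g=2 f=7, (4,4) g=2 f=9, (5,2) g=1 f=7, (5,4) g=1 f=9]
step 3: expand (2,3) (f=7, h=4) → closed; open now [(1,3) g=4 f=7, (2,2) g=4 f=7, (2,4) g=4 f=9, (3,4) g=3 f=9, (4,2) g=2 f=7, (4,4) g=2 f=9, (5,2) g=1 f=7, (5,4) g=1 f=9]
step 4: expand (1,3) (f=7, h=3) → closed; open now [(0,3) g=5 f=9, (1,2) g=5 f=7, (1,4) g=5 f=9, (2,2) g=4 f=7, (2,4) g=4 f=9, (3,4) g=3 f=9, (4,2) g=2 f=7, (4,4) g=2 f=9, (5,2) g=1 f=7, (5,4) g=1 f=9]

order=[(4,3) → (3,3) → (2,3) → (1,3)]; open=[(0,3) g=5 f=9, (1,2) g=5 f=7, (1,4) g=5 f=9, (2,2) g=4 f=7, (2,4) g=4 f=9, (3,4) g=3 f=9, (4,2) g=2 f=7, (4,4) g=2 f=9, (5,2) g=1 f=7, (5,4) g=1 f=9]; closed=[(1,3), (2,3), (3,3), (4,3), (5,3)]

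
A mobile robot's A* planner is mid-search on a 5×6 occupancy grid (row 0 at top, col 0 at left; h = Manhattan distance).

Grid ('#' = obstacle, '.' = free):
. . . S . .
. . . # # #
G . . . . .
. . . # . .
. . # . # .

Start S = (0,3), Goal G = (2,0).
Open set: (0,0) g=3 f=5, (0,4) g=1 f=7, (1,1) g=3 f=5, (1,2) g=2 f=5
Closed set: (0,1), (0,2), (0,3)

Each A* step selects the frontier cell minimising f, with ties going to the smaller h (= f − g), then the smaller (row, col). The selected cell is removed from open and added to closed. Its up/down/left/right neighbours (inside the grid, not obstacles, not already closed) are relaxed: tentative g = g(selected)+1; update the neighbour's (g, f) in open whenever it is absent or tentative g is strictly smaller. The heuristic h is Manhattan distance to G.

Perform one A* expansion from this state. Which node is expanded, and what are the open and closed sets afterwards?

step 1: expand (0,0) (f=5, h=2) → closed; open now [(0,4) g=1 f=7, (1,0) g=4 f=5, (1,1) g=3 f=5, (1,2) g=2 f=5]

expanded=(0,0); open=[(0,4) g=1 f=7, (1,0) g=4 f=5, (1,1) g=3 f=5, (1,2) g=2 f=5]; closed=[(0,0), (0,1), (0,2), (0,3)]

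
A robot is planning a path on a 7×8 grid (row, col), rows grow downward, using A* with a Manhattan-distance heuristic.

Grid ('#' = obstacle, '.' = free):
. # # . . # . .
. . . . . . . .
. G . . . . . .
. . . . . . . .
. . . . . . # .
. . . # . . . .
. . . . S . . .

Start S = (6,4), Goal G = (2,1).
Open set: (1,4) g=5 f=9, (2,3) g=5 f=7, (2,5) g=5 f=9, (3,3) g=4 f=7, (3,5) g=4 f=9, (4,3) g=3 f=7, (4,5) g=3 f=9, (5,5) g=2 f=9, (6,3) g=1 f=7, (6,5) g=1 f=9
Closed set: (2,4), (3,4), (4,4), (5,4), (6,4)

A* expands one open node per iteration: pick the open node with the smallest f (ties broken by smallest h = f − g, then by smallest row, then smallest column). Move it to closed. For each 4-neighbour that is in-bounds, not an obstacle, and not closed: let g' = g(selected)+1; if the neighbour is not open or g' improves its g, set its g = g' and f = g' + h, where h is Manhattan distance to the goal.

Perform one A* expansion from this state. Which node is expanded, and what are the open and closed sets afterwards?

step 1: expand (2,3) (f=7, h=2) → closed; open now [(1,3) g=6 f=9, (1,4) g=5 f=9, (2,2) g=6 f=7, (2,5) g=5 f=9, (3,3) g=4 f=7, (3,5) g=4 f=9, (4,3) g=3 f=7, (4,5) g=3 f=9, (5,5) g=2 f=9, (6,3) g=1 f=7, (6,5) g=1 f=9]

expanded=(2,3); open=[(1,3) g=6 f=9, (1,4) g=5 f=9, (2,2) g=6 f=7, (2,5) g=5 f=9, (3,3) g=4 f=7, (3,5) g=4 f=9, (4,3) g=3 f=7, (4,5) g=3 f=9, (5,5) g=2 f=9, (6,3) g=1 f=7, (6,5) g=1 f=9]; closed=[(2,3), (2,4), (3,4), (4,4), (5,4), (6,4)]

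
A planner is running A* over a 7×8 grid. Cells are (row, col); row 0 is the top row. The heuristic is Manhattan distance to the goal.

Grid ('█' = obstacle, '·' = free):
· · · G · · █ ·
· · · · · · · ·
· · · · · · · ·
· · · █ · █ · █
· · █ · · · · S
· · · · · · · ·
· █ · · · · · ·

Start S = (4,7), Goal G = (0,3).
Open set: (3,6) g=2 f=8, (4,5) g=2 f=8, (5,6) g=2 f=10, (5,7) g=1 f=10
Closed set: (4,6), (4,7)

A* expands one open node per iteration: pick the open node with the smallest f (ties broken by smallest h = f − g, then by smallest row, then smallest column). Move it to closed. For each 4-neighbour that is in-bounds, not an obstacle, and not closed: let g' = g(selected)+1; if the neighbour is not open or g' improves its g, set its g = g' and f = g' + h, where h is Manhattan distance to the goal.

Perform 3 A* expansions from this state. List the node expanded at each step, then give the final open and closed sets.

step 1: expand (3,6) (f=8, h=6) → closed; open now [(2,6) g=3 f=8, (4,5) g=2 f=8, (5,6) g=2 f=10, (5,7) g=1 f=10]
step 2: expand (2,6) (f=8, h=5) → closed; open now [(1,6) g=4 f=8, (2,5) g=4 f=8, (2,7) g=4 f=10, (4,5) g=2 f=8, (5,6) g=2 f=10, (5,7) g=1 f=10]
step 3: expand (1,6) (f=8, h=4) → closed; open now [(1,5) g=5 f=8, (1,7) g=5 f=10, (2,5) g=4 f=8, (2,7) g=4 f=10, (4,5) g=2 f=8, (5,6) g=2 f=10, (5,7) g=1 f=10]

order=[(3,6) → (2,6) → (1,6)]; open=[(1,5) g=5 f=8, (1,7) g=5 f=10, (2,5) g=4 f=8, (2,7) g=4 f=10, (4,5) g=2 f=8, (5,6) g=2 f=10, (5,7) g=1 f=10]; closed=[(1,6), (2,6), (3,6), (4,6), (4,7)]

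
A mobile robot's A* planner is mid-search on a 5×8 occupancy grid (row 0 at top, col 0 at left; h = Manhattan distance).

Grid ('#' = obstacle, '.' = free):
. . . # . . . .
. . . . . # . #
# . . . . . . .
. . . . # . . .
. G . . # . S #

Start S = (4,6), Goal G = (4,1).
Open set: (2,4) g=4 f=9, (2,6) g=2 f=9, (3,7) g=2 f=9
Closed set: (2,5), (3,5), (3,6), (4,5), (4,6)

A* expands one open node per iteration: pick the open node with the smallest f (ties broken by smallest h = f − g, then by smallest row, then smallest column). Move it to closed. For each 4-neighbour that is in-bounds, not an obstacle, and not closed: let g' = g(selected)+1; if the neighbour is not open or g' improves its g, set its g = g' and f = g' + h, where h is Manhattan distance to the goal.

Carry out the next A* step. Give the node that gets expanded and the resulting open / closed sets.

step 1: expand (2,4) (f=9, h=5) → closed; open now [(1,4) g=5 f=11, (2,3) g=5 f=9, (2,6) g=2 f=9, (3,7) g=2 f=9]

expanded=(2,4); open=[(1,4) g=5 f=11, (2,3) g=5 f=9, (2,6) g=2 f=9, (3,7) g=2 f=9]; closed=[(2,4), (2,5), (3,5), (3,6), (4,5), (4,6)]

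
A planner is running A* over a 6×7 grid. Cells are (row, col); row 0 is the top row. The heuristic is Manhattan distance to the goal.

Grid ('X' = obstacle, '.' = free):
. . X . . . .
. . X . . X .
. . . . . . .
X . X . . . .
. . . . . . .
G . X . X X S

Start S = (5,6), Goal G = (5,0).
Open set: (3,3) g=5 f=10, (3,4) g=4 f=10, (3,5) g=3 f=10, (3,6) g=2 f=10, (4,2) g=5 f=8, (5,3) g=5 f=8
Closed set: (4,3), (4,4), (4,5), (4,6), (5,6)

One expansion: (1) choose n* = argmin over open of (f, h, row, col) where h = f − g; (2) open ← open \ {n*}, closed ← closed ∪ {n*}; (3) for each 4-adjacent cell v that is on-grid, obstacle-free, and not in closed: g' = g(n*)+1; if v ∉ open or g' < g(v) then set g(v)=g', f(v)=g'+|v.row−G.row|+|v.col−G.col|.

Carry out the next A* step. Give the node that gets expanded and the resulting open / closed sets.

step 1: expand (4,2) (f=8, h=3) → closed; open now [(3,3) g=5 f=10, (3,4) g=4 f=10, (3,5) g=3 f=10, (3,6) g=2 f=10, (4,1) g=6 f=8, (5,3) g=5 f=8]

expanded=(4,2); open=[(3,3) g=5 f=10, (3,4) g=4 f=10, (3,5) g=3 f=10, (3,6) g=2 f=10, (4,1) g=6 f=8, (5,3) g=5 f=8]; closed=[(4,2), (4,3), (4,4), (4,5), (4,6), (5,6)]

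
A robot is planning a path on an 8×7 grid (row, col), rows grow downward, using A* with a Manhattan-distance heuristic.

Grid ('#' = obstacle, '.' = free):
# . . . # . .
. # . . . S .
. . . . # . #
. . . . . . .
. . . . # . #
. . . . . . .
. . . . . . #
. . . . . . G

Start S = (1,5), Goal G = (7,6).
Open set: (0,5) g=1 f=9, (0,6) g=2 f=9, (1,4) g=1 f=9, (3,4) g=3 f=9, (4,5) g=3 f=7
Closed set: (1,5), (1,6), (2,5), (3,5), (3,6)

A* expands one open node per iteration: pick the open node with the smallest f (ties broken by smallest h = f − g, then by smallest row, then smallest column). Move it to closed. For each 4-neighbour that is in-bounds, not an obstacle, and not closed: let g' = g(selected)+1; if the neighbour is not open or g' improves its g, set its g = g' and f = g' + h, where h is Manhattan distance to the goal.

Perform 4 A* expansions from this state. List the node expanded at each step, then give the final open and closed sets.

step 1: expand (4,5) (f=7, h=4) → closed; open now [(0,5) g=1 f=9, (0,6) g=2 f=9, (1,4) g=1 f=9, (3,4) g=3 f=9, (5,5) g=4 f=7]
step 2: expand (5,5) (f=7, h=3) → closed; open now [(0,5) g=1 f=9, (0,6) g=2 f=9, (1,4) g=1 f=9, (3,4) g=3 f=9, (5,4) g=5 f=9, (5,6) g=5 f=7, (6,5) g=5 f=7]
step 3: expand (5,6) (f=7, h=2) → closed; open now [(0,5) g=1 f=9, (0,6) g=2 f=9, (1,4) g=1 f=9, (3,4) g=3 f=9, (5,4) g=5 f=9, (6,5) g=5 f=7]
step 4: expand (6,5) (f=7, h=2) → closed; open now [(0,5) g=1 f=9, (0,6) g=2 f=9, (1,4) g=1 f=9, (3,4) g=3 f=9, (5,4) g=5 f=9, (6,4) g=6 f=9, (7,5) g=6 f=7]

order=[(4,5) → (5,5) → (5,6) → (6,5)]; open=[(0,5) g=1 f=9, (0,6) g=2 f=9, (1,4) g=1 f=9, (3,4) g=3 f=9, (5,4) g=5 f=9, (6,4) g=6 f=9, (7,5) g=6 f=7]; closed=[(1,5), (1,6), (2,5), (3,5), (3,6), (4,5), (5,5), (5,6), (6,5)]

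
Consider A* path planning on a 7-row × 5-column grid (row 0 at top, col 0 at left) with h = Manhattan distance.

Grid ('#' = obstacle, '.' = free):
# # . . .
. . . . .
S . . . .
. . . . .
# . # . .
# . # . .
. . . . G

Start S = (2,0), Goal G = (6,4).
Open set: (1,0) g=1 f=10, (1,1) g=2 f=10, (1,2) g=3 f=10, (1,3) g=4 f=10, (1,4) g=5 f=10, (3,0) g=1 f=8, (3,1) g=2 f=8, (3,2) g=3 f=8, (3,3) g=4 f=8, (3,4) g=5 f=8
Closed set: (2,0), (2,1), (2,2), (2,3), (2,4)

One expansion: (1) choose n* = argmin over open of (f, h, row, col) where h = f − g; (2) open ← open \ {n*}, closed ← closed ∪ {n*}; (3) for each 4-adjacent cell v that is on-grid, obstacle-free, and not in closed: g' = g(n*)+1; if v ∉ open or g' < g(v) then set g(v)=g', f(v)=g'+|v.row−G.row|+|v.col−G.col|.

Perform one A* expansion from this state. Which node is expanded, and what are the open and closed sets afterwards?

expanded=(3,4); open=[(1,0) g=1 f=10, (1,1) g=2 f=10, (1,2) g=3 f=10, (1,3) g=4 f=10, (1,4) g=5 f=10, (3,0) g=1 f=8, (3,1) g=2 f=8, (3,2) g=3 f=8, (3,3) g=4 f=8, (4,4) g=6 f=8]; closed=[(2,0), (2,1), (2,2), (2,3), (2,4), (3,4)]

step 1: expand (3,4) (f=8, h=3) → closed; open now [(1,0) g=1 f=10, (1,1) g=2 f=10, (1,2) g=3 f=10, (1,3) g=4 f=10, (1,4) g=5 f=10, (3,0) g=1 f=8, (3,1) g=2 f=8, (3,2) g=3 f=8, (3,3) g=4 f=8, (4,4) g=6 f=8]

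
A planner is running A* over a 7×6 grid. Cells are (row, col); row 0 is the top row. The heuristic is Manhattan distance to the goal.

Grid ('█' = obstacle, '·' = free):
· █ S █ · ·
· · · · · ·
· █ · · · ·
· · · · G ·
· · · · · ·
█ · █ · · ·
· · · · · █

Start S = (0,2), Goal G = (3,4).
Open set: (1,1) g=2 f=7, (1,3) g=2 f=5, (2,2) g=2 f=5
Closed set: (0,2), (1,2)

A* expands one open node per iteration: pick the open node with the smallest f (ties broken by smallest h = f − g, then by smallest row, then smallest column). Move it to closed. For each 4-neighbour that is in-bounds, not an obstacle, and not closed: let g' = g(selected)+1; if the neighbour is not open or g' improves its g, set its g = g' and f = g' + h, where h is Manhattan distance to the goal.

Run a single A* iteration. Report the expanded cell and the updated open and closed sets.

step 1: expand (1,3) (f=5, h=3) → closed; open now [(1,1) g=2 f=7, (1,4) g=3 f=5, (2,2) g=2 f=5, (2,3) g=3 f=5]

expanded=(1,3); open=[(1,1) g=2 f=7, (1,4) g=3 f=5, (2,2) g=2 f=5, (2,3) g=3 f=5]; closed=[(0,2), (1,2), (1,3)]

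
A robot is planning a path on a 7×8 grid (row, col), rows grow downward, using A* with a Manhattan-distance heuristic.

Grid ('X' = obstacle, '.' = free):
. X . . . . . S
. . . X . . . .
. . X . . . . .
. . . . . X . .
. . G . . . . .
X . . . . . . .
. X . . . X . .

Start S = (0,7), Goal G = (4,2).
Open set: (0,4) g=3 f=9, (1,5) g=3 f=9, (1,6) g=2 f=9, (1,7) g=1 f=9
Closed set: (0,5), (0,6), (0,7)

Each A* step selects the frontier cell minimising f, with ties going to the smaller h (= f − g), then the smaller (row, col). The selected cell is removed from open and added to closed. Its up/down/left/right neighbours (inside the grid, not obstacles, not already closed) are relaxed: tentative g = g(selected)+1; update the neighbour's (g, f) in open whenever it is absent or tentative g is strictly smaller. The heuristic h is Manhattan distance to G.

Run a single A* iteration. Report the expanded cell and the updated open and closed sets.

expanded=(0,4); open=[(0,3) g=4 f=9, (1,4) g=4 f=9, (1,5) g=3 f=9, (1,6) g=2 f=9, (1,7) g=1 f=9]; closed=[(0,4), (0,5), (0,6), (0,7)]

step 1: expand (0,4) (f=9, h=6) → closed; open now [(0,3) g=4 f=9, (1,4) g=4 f=9, (1,5) g=3 f=9, (1,6) g=2 f=9, (1,7) g=1 f=9]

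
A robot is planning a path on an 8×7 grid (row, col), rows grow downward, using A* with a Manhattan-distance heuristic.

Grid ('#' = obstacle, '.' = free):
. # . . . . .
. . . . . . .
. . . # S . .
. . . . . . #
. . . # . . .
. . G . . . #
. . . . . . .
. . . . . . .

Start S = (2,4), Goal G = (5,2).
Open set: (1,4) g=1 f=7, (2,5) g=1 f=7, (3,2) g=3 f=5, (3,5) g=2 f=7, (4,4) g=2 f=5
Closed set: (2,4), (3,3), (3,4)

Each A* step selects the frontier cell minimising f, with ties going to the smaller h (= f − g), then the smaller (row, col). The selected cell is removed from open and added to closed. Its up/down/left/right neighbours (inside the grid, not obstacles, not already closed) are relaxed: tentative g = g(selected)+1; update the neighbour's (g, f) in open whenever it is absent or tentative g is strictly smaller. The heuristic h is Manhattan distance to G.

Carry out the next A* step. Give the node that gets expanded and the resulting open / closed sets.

expanded=(3,2); open=[(1,4) g=1 f=7, (2,2) g=4 f=7, (2,5) g=1 f=7, (3,1) g=4 f=7, (3,5) g=2 f=7, (4,2) g=4 f=5, (4,4) g=2 f=5]; closed=[(2,4), (3,2), (3,3), (3,4)]

step 1: expand (3,2) (f=5, h=2) → closed; open now [(1,4) g=1 f=7, (2,2) g=4 f=7, (2,5) g=1 f=7, (3,1) g=4 f=7, (3,5) g=2 f=7, (4,2) g=4 f=5, (4,4) g=2 f=5]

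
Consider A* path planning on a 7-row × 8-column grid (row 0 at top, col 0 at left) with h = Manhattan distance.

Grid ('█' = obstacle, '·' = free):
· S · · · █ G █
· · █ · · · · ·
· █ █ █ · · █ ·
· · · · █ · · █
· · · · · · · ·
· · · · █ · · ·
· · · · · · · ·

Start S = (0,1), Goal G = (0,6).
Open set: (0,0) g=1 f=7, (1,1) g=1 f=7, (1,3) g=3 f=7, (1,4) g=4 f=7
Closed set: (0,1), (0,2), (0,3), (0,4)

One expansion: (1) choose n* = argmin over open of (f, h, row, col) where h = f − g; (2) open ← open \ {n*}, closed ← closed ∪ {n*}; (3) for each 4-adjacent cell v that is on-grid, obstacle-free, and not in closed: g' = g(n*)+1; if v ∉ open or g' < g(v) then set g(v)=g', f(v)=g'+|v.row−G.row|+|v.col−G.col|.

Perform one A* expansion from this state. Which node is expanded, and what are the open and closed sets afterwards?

step 1: expand (1,4) (f=7, h=3) → closed; open now [(0,0) g=1 f=7, (1,1) g=1 f=7, (1,3) g=3 f=7, (1,5) g=5 f=7, (2,4) g=5 f=9]

expanded=(1,4); open=[(0,0) g=1 f=7, (1,1) g=1 f=7, (1,3) g=3 f=7, (1,5) g=5 f=7, (2,4) g=5 f=9]; closed=[(0,1), (0,2), (0,3), (0,4), (1,4)]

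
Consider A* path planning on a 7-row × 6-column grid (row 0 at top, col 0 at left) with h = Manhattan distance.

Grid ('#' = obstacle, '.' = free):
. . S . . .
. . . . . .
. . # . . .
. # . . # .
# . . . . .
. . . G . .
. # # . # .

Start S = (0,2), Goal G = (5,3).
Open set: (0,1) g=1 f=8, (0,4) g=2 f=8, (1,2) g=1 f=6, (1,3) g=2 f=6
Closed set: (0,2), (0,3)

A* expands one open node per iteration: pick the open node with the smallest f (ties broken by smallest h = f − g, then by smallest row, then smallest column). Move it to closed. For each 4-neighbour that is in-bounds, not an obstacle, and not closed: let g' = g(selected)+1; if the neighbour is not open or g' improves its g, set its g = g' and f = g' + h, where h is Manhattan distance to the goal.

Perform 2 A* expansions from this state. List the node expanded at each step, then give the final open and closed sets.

order=[(1,3) → (2,3)]; open=[(0,1) g=1 f=8, (0,4) g=2 f=8, (1,2) g=1 f=6, (1,4) g=3 f=8, (2,4) g=4 f=8, (3,3) g=4 f=6]; closed=[(0,2), (0,3), (1,3), (2,3)]

step 1: expand (1,3) (f=6, h=4) → closed; open now [(0,1) g=1 f=8, (0,4) g=2 f=8, (1,2) g=1 f=6, (1,4) g=3 f=8, (2,3) g=3 f=6]
step 2: expand (2,3) (f=6, h=3) → closed; open now [(0,1) g=1 f=8, (0,4) g=2 f=8, (1,2) g=1 f=6, (1,4) g=3 f=8, (2,4) g=4 f=8, (3,3) g=4 f=6]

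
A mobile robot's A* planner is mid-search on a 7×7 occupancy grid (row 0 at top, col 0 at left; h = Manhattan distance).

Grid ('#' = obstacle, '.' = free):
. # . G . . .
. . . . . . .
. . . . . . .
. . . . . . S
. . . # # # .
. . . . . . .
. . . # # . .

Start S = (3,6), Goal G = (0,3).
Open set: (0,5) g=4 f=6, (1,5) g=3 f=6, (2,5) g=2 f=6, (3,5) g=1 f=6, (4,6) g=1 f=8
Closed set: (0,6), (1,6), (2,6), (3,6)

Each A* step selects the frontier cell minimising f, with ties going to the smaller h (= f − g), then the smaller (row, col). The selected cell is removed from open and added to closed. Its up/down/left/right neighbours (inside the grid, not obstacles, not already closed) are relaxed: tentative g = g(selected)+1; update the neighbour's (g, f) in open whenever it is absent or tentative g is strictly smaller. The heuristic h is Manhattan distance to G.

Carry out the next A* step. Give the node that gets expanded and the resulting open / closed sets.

expanded=(0,5); open=[(0,4) g=5 f=6, (1,5) g=3 f=6, (2,5) g=2 f=6, (3,5) g=1 f=6, (4,6) g=1 f=8]; closed=[(0,5), (0,6), (1,6), (2,6), (3,6)]

step 1: expand (0,5) (f=6, h=2) → closed; open now [(0,4) g=5 f=6, (1,5) g=3 f=6, (2,5) g=2 f=6, (3,5) g=1 f=6, (4,6) g=1 f=8]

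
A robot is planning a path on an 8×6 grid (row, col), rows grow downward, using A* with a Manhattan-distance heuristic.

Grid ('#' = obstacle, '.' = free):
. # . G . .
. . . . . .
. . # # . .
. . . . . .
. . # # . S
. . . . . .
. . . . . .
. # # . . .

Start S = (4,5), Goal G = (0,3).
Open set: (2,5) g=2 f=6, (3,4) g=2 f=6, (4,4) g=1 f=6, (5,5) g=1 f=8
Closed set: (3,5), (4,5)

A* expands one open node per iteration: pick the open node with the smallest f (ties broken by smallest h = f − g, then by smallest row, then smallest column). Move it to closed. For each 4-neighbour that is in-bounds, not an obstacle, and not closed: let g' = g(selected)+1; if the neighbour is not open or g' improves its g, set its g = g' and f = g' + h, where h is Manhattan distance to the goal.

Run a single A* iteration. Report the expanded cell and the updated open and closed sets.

step 1: expand (2,5) (f=6, h=4) → closed; open now [(1,5) g=3 f=6, (2,4) g=3 f=6, (3,4) g=2 f=6, (4,4) g=1 f=6, (5,5) g=1 f=8]

expanded=(2,5); open=[(1,5) g=3 f=6, (2,4) g=3 f=6, (3,4) g=2 f=6, (4,4) g=1 f=6, (5,5) g=1 f=8]; closed=[(2,5), (3,5), (4,5)]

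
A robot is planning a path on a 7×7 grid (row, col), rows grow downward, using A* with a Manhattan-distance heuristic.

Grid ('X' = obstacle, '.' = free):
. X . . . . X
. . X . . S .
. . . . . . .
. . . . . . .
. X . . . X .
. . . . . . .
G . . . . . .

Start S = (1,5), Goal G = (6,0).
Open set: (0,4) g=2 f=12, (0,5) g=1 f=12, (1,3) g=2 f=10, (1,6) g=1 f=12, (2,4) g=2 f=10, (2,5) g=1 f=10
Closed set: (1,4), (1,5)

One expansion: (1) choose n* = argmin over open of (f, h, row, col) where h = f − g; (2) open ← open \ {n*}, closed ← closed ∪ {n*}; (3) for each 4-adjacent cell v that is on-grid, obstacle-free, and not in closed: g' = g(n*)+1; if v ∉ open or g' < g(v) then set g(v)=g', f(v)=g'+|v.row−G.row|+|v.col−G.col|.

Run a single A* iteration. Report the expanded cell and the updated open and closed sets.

expanded=(1,3); open=[(0,3) g=3 f=12, (0,4) g=2 f=12, (0,5) g=1 f=12, (1,6) g=1 f=12, (2,3) g=3 f=10, (2,4) g=2 f=10, (2,5) g=1 f=10]; closed=[(1,3), (1,4), (1,5)]

step 1: expand (1,3) (f=10, h=8) → closed; open now [(0,3) g=3 f=12, (0,4) g=2 f=12, (0,5) g=1 f=12, (1,6) g=1 f=12, (2,3) g=3 f=10, (2,4) g=2 f=10, (2,5) g=1 f=10]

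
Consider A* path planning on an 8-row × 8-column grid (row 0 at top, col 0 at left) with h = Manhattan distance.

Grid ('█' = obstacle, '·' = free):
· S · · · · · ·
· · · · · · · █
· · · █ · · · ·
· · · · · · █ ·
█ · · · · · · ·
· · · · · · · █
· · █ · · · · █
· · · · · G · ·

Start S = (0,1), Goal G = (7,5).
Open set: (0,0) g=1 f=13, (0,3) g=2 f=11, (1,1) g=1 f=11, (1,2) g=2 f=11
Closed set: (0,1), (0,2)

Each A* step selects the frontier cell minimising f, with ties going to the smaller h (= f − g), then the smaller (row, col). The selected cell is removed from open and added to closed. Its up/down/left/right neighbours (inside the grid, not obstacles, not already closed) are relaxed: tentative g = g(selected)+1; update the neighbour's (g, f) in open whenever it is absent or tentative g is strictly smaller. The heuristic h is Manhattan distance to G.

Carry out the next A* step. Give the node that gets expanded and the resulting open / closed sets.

step 1: expand (0,3) (f=11, h=9) → closed; open now [(0,0) g=1 f=13, (0,4) g=3 f=11, (1,1) g=1 f=11, (1,2) g=2 f=11, (1,3) g=3 f=11]

expanded=(0,3); open=[(0,0) g=1 f=13, (0,4) g=3 f=11, (1,1) g=1 f=11, (1,2) g=2 f=11, (1,3) g=3 f=11]; closed=[(0,1), (0,2), (0,3)]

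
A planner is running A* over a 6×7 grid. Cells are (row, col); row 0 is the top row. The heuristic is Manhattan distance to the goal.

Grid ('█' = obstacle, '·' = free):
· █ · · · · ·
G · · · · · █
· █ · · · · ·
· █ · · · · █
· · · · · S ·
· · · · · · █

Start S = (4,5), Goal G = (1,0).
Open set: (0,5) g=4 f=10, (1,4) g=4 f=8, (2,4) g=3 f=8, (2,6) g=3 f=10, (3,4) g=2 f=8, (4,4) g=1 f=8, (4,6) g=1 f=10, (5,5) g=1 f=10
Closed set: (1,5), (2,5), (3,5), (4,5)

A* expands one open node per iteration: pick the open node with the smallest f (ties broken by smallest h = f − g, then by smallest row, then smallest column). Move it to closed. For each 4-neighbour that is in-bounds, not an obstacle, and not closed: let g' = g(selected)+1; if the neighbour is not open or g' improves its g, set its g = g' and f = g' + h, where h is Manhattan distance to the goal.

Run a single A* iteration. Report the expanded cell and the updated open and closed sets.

expanded=(1,4); open=[(0,4) g=5 f=10, (0,5) g=4 f=10, (1,3) g=5 f=8, (2,4) g=3 f=8, (2,6) g=3 f=10, (3,4) g=2 f=8, (4,4) g=1 f=8, (4,6) g=1 f=10, (5,5) g=1 f=10]; closed=[(1,4), (1,5), (2,5), (3,5), (4,5)]

step 1: expand (1,4) (f=8, h=4) → closed; open now [(0,4) g=5 f=10, (0,5) g=4 f=10, (1,3) g=5 f=8, (2,4) g=3 f=8, (2,6) g=3 f=10, (3,4) g=2 f=8, (4,4) g=1 f=8, (4,6) g=1 f=10, (5,5) g=1 f=10]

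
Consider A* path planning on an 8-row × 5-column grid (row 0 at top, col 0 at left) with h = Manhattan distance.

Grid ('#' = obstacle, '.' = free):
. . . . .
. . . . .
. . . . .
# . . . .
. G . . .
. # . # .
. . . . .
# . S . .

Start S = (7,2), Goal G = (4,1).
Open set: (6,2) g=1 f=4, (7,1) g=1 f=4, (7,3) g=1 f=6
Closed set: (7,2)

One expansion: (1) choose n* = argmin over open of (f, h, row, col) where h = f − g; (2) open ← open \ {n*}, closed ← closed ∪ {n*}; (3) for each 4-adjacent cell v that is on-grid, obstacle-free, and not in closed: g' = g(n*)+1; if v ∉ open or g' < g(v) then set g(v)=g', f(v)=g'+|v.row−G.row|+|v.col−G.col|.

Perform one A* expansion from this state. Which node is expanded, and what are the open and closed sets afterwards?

step 1: expand (6,2) (f=4, h=3) → closed; open now [(5,2) g=2 f=4, (6,1) g=2 f=4, (6,3) g=2 f=6, (7,1) g=1 f=4, (7,3) g=1 f=6]

expanded=(6,2); open=[(5,2) g=2 f=4, (6,1) g=2 f=4, (6,3) g=2 f=6, (7,1) g=1 f=4, (7,3) g=1 f=6]; closed=[(6,2), (7,2)]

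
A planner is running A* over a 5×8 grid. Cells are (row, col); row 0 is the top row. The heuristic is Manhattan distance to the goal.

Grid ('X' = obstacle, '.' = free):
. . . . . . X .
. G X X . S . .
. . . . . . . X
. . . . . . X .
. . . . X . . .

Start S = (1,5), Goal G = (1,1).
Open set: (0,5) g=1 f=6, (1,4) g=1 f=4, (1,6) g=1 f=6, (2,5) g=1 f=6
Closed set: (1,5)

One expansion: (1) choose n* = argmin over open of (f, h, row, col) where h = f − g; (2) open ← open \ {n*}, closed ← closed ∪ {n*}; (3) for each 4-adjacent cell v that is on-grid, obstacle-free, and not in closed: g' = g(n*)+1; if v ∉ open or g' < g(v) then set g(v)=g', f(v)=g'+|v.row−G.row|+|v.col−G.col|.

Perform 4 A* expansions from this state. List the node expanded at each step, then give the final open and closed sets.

step 1: expand (1,4) (f=4, h=3) → closed; open now [(0,4) g=2 f=6, (0,5) g=1 f=6, (1,6) g=1 f=6, (2,4) g=2 f=6, (2,5) g=1 f=6]
step 2: expand (0,4) (f=6, h=4) → closed; open now [(0,3) g=3 f=6, (0,5) g=1 f=6, (1,6) g=1 f=6, (2,4) g=2 f=6, (2,5) g=1 f=6]
step 3: expand (0,3) (f=6, h=3) → closed; open now [(0,2) g=4 f=6, (0,5) g=1 f=6, (1,6) g=1 f=6, (2,4) g=2 f=6, (2,5) g=1 f=6]
step 4: expand (0,2) (f=6, h=2) → closed; open now [(0,1) g=5 f=6, (0,5) g=1 f=6, (1,6) g=1 f=6, (2,4) g=2 f=6, (2,5) g=1 f=6]

order=[(1,4) → (0,4) → (0,3) → (0,2)]; open=[(0,1) g=5 f=6, (0,5) g=1 f=6, (1,6) g=1 f=6, (2,4) g=2 f=6, (2,5) g=1 f=6]; closed=[(0,2), (0,3), (0,4), (1,4), (1,5)]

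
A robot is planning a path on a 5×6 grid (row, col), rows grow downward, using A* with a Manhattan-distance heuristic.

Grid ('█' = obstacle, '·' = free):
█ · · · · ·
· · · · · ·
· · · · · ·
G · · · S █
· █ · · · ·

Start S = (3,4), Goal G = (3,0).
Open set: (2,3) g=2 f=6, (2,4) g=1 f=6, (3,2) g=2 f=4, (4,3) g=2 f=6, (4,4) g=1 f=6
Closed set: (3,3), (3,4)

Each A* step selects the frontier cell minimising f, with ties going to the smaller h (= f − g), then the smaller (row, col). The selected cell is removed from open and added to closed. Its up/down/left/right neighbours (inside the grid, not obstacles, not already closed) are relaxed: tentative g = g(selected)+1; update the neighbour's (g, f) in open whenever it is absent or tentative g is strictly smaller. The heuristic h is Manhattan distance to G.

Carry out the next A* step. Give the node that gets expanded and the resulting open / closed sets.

step 1: expand (3,2) (f=4, h=2) → closed; open now [(2,2) g=3 f=6, (2,3) g=2 f=6, (2,4) g=1 f=6, (3,1) g=3 f=4, (4,2) g=3 f=6, (4,3) g=2 f=6, (4,4) g=1 f=6]

expanded=(3,2); open=[(2,2) g=3 f=6, (2,3) g=2 f=6, (2,4) g=1 f=6, (3,1) g=3 f=4, (4,2) g=3 f=6, (4,3) g=2 f=6, (4,4) g=1 f=6]; closed=[(3,2), (3,3), (3,4)]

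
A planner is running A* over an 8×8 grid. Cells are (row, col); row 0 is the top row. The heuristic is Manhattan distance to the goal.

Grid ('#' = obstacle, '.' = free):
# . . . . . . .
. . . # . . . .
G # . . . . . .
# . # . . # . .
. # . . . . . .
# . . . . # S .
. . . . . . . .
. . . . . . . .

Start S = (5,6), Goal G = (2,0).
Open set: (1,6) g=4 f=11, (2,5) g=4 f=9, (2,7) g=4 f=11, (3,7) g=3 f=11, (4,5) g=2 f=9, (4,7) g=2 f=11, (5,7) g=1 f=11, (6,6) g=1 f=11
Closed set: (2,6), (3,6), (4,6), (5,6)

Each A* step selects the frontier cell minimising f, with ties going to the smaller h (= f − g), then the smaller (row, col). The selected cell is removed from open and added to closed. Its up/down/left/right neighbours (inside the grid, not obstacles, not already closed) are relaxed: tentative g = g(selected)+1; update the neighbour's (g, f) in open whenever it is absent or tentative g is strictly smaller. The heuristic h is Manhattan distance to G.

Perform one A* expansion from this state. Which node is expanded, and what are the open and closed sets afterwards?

expanded=(2,5); open=[(1,5) g=5 f=11, (1,6) g=4 f=11, (2,4) g=5 f=9, (2,7) g=4 f=11, (3,7) g=3 f=11, (4,5) g=2 f=9, (4,7) g=2 f=11, (5,7) g=1 f=11, (6,6) g=1 f=11]; closed=[(2,5), (2,6), (3,6), (4,6), (5,6)]

step 1: expand (2,5) (f=9, h=5) → closed; open now [(1,5) g=5 f=11, (1,6) g=4 f=11, (2,4) g=5 f=9, (2,7) g=4 f=11, (3,7) g=3 f=11, (4,5) g=2 f=9, (4,7) g=2 f=11, (5,7) g=1 f=11, (6,6) g=1 f=11]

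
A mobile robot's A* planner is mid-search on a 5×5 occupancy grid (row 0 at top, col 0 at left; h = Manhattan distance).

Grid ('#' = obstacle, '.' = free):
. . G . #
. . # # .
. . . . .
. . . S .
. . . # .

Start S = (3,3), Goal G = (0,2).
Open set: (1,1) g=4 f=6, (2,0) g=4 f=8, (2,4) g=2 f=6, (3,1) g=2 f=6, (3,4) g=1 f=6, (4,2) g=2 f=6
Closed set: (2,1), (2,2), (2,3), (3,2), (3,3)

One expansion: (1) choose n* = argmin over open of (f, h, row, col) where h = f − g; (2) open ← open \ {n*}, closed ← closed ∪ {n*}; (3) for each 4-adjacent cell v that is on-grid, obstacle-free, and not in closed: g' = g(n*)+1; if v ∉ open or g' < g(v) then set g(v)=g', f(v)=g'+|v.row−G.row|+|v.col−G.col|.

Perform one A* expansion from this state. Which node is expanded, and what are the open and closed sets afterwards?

step 1: expand (1,1) (f=6, h=2) → closed; open now [(0,1) g=5 f=6, (1,0) g=5 f=8, (2,0) g=4 f=8, (2,4) g=2 f=6, (3,1) g=2 f=6, (3,4) g=1 f=6, (4,2) g=2 f=6]

expanded=(1,1); open=[(0,1) g=5 f=6, (1,0) g=5 f=8, (2,0) g=4 f=8, (2,4) g=2 f=6, (3,1) g=2 f=6, (3,4) g=1 f=6, (4,2) g=2 f=6]; closed=[(1,1), (2,1), (2,2), (2,3), (3,2), (3,3)]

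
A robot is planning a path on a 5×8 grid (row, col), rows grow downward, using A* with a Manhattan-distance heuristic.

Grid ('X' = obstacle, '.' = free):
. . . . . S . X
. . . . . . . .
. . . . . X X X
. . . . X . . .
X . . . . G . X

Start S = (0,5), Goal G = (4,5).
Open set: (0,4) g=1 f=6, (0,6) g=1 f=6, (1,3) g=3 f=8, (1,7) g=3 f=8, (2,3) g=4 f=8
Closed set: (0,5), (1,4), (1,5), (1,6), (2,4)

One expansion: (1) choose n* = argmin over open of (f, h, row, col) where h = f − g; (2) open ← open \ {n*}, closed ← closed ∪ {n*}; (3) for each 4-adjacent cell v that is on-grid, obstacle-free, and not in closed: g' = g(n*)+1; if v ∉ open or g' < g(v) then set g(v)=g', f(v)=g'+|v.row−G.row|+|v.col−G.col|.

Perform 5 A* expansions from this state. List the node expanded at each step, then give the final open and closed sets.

step 1: expand (0,4) (f=6, h=5) → closed; open now [(0,3) g=2 f=8, (0,6) g=1 f=6, (1,3) g=3 f=8, (1,7) g=3 f=8, (2,3) g=4 f=8]
step 2: expand (0,6) (f=6, h=5) → closed; open now [(0,3) g=2 f=8, (1,3) g=3 f=8, (1,7) g=3 f=8, (2,3) g=4 f=8]
step 3: expand (2,3) (f=8, h=4) → closed; open now [(0,3) g=2 f=8, (1,3) g=3 f=8, (1,7) g=3 f=8, (2,2) g=5 f=10, (3,3) g=5 f=8]
step 4: expand (3,3) (f=8, h=3) → closed; open now [(0,3) g=2 f=8, (1,3) g=3 f=8, (1,7) g=3 f=8, (2,2) g=5 f=10, (3,2) g=6 f=10, (4,3) g=6 f=8]
step 5: expand (4,3) (f=8, h=2) → closed; open now [(0,3) g=2 f=8, (1,3) g=3 f=8, (1,7) g=3 f=8, (2,2) g=5 f=10, (3,2) g=6 f=10, (4,2) g=7 f=10, (4,4) g=7 f=8]

order=[(0,4) → (0,6) → (2,3) → (3,3) → (4,3)]; open=[(0,3) g=2 f=8, (1,3) g=3 f=8, (1,7) g=3 f=8, (2,2) g=5 f=10, (3,2) g=6 f=10, (4,2) g=7 f=10, (4,4) g=7 f=8]; closed=[(0,4), (0,5), (0,6), (1,4), (1,5), (1,6), (2,3), (2,4), (3,3), (4,3)]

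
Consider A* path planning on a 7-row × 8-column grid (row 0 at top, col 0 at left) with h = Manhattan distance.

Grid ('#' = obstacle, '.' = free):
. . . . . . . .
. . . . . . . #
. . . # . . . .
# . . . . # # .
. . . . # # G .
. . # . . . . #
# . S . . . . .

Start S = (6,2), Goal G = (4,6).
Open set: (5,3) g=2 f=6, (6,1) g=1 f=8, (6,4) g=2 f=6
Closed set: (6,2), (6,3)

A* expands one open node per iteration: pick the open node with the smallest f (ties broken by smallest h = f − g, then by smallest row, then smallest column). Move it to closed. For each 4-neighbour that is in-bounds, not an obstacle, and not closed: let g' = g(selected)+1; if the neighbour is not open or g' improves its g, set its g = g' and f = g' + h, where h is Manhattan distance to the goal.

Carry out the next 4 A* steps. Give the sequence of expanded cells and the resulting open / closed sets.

step 1: expand (5,3) (f=6, h=4) → closed; open now [(4,3) g=3 f=6, (5,4) g=3 f=6, (6,1) g=1 f=8, (6,4) g=2 f=6]
step 2: expand (4,3) (f=6, h=3) → closed; open now [(3,3) g=4 f=8, (4,2) g=4 f=8, (5,4) g=3 f=6, (6,1) g=1 f=8, (6,4) g=2 f=6]
step 3: expand (5,4) (f=6, h=3) → closed; open now [(3,3) g=4 f=8, (4,2) g=4 f=8, (5,5) g=4 f=6, (6,1) g=1 f=8, (6,4) g=2 f=6]
step 4: expand (5,5) (f=6, h=2) → closed; open now [(3,3) g=4 f=8, (4,2) g=4 f=8, (5,6) g=5 f=6, (6,1) g=1 f=8, (6,4) g=2 f=6, (6,5) g=5 f=8]

order=[(5,3) → (4,3) → (5,4) → (5,5)]; open=[(3,3) g=4 f=8, (4,2) g=4 f=8, (5,6) g=5 f=6, (6,1) g=1 f=8, (6,4) g=2 f=6, (6,5) g=5 f=8]; closed=[(4,3), (5,3), (5,4), (5,5), (6,2), (6,3)]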